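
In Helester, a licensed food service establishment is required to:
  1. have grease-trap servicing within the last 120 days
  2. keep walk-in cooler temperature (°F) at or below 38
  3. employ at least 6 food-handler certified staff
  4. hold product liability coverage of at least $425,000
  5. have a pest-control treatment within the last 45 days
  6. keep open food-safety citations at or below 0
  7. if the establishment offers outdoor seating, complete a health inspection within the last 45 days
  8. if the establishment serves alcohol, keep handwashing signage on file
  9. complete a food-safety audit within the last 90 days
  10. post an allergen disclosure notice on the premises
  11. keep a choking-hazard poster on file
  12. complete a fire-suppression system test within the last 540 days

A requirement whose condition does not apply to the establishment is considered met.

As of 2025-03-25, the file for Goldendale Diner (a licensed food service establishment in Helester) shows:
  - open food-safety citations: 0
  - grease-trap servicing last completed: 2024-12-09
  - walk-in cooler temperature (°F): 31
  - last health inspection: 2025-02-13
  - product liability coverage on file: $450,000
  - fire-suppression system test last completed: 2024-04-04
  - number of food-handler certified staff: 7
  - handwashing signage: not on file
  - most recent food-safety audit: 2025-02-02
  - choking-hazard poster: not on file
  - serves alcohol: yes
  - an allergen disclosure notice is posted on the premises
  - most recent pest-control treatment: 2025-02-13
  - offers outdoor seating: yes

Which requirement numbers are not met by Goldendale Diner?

8, 11

1. grease-trap servicing 106 days ago vs limit 120 → met
2. walk-in cooler temperature (°F) 31 ≤ 38 → met
3. food-handler certified staff 7 ≥ 6 → met
4. product liability coverage $450,000 ≥ $425,000 → met
5. pest-control treatment 40 days ago vs limit 45 → met
6. open food-safety citations 0 ≤ 0 → met
7. condition 'offers outdoor seating' holds; health inspection 40 days ago vs limit 45 → met
8. condition 'serves alcohol' holds; handwashing signage absent → not met
9. food-safety audit 51 days ago vs limit 90 → met
10. allergen disclosure notice present → met
11. choking-hazard poster absent → not met
12. fire-suppression system test 355 days ago vs limit 540 → met
Not met: 8, 11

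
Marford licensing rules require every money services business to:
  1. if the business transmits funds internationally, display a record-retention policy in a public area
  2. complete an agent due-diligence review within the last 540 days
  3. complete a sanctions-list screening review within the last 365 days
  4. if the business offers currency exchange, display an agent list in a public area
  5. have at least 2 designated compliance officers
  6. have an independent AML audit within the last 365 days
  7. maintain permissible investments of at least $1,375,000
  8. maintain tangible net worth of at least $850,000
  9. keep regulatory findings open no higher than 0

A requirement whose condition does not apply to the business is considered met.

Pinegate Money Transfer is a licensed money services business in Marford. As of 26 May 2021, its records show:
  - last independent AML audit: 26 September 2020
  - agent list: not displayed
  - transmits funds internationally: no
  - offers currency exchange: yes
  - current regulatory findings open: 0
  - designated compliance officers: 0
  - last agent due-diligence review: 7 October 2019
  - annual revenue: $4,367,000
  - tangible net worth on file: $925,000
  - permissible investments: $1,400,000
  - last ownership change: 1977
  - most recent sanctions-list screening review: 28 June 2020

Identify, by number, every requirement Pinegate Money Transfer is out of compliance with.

2, 4, 5

1. condition 'transmits funds internationally' does not hold → requirement n/a → met
2. agent due-diligence review 597 days ago vs limit 540 → not met
3. sanctions-list screening review 332 days ago vs limit 365 → met
4. condition 'offers currency exchange' holds; agent list absent → not met
5. designated compliance officers 0 < 2 → not met
6. independent AML audit 242 days ago vs limit 365 → met
7. permissible investments $1,400,000 ≥ $1,375,000 → met
8. tangible net worth $925,000 ≥ $850,000 → met
9. regulatory findings open 0 ≤ 0 → met
Not met: 2, 4, 5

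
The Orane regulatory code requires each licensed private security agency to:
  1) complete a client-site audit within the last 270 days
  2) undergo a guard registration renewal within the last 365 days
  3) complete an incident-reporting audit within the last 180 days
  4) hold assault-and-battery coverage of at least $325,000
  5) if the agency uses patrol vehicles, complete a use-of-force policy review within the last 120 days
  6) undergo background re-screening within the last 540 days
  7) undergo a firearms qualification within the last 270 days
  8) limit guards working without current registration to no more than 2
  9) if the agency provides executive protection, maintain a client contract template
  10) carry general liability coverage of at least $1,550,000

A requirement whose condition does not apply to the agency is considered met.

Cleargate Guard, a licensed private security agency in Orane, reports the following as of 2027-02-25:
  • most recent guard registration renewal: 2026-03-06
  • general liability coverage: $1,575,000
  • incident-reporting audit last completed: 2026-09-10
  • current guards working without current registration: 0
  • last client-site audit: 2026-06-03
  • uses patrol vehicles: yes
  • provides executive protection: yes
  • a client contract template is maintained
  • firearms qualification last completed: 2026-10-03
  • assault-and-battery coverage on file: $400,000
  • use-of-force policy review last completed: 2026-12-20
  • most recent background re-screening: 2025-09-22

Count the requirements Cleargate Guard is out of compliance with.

0

1. client-site audit 267 days ago vs limit 270 → met
2. guard registration renewal 356 days ago vs limit 365 → met
3. incident-reporting audit 168 days ago vs limit 180 → met
4. assault-and-battery coverage $400,000 ≥ $325,000 → met
5. condition 'uses patrol vehicles' holds; use-of-force policy review 67 days ago vs limit 120 → met
6. background re-screening 521 days ago vs limit 540 → met
7. firearms qualification 145 days ago vs limit 270 → met
8. guards working without current registration 0 ≤ 2 → met
9. condition 'provides executive protection' holds; client contract template present → met
10. general liability coverage $1,575,000 ≥ $1,550,000 → met
Not met: 0 of 10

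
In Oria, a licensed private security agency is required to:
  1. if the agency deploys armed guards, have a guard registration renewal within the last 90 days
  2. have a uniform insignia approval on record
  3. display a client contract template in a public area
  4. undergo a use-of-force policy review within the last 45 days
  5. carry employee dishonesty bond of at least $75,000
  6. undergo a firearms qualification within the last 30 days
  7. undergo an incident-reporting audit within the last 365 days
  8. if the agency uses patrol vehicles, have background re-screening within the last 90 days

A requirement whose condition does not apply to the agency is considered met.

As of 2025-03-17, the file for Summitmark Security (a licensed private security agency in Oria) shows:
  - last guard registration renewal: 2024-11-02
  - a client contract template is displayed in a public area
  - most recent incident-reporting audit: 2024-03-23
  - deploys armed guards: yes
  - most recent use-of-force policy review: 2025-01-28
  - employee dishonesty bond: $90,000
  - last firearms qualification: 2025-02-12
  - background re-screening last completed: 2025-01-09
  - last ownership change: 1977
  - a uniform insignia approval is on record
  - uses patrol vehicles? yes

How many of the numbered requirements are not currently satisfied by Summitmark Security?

1. condition 'deploys armed guards' holds; guard registration renewal 135 days ago vs limit 90 → not met
2. uniform insignia approval present → met
3. client contract template present → met
4. use-of-force policy review 48 days ago vs limit 45 → not met
5. employee dishonesty bond $90,000 ≥ $75,000 → met
6. firearms qualification 33 days ago vs limit 30 → not met
7. incident-reporting audit 359 days ago vs limit 365 → met
8. condition 'uses patrol vehicles' holds; background re-screening 67 days ago vs limit 90 → met
Not met: 3 of 8

3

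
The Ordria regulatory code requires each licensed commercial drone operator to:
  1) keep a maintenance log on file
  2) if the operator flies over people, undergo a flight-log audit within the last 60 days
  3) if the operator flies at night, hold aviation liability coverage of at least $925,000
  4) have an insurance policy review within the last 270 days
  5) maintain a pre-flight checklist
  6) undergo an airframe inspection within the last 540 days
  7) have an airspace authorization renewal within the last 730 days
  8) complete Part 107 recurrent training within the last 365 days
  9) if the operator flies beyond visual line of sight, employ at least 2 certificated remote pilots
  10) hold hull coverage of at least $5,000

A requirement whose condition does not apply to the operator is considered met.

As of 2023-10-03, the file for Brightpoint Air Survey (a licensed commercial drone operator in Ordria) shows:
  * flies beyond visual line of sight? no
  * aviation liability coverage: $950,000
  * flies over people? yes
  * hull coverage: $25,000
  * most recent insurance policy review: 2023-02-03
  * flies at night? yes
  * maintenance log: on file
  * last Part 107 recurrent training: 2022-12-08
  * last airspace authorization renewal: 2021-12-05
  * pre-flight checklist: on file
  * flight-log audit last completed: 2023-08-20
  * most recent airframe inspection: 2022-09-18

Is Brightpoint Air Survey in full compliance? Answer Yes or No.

Yes

1. maintenance log present → met
2. condition 'flies over people' holds; flight-log audit 44 days ago vs limit 60 → met
3. condition 'flies at night' holds; aviation liability coverage $950,000 ≥ $925,000 → met
4. insurance policy review 242 days ago vs limit 270 → met
5. pre-flight checklist present → met
6. airframe inspection 380 days ago vs limit 540 → met
7. airspace authorization renewal 667 days ago vs limit 730 → met
8. Part 107 recurrent training 299 days ago vs limit 365 → met
9. condition 'flies beyond visual line of sight' does not hold → requirement n/a → met
10. hull coverage $25,000 ≥ $5,000 → met
All met.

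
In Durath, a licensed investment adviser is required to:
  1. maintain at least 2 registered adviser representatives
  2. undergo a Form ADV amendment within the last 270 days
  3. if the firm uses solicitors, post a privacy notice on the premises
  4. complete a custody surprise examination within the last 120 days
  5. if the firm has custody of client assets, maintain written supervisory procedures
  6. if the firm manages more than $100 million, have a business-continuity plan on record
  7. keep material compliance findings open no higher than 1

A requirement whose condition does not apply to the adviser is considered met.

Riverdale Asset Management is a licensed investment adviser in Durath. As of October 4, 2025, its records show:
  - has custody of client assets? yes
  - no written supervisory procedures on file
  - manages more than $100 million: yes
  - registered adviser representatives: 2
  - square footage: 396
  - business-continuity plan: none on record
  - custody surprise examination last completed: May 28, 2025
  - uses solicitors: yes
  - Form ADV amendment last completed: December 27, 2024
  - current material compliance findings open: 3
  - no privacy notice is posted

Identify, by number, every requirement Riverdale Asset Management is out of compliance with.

2, 3, 4, 5, 6, 7

1. registered adviser representatives 2 ≥ 2 → met
2. Form ADV amendment 281 days ago vs limit 270 → not met
3. condition 'uses solicitors' holds; privacy notice absent → not met
4. custody surprise examination 129 days ago vs limit 120 → not met
5. condition 'has custody of client assets' holds; written supervisory procedures absent → not met
6. condition 'manages more than $100 million' holds; business-continuity plan absent → not met
7. material compliance findings open 3 > 1 → not met
Not met: 2, 3, 4, 5, 6, 7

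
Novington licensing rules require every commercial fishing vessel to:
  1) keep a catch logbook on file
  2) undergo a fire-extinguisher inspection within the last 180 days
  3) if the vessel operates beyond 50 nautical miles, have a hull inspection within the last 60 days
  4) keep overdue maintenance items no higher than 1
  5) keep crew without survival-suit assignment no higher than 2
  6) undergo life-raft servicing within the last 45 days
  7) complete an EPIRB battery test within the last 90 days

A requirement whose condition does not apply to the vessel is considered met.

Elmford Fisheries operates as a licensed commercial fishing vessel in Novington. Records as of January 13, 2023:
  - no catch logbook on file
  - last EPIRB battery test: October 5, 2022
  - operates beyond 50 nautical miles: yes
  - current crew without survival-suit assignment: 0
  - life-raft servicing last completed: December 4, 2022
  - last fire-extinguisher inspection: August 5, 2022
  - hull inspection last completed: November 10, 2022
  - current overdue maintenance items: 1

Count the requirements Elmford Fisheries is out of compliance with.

1. catch logbook absent → not met
2. fire-extinguisher inspection 161 days ago vs limit 180 → met
3. condition 'operates beyond 50 nautical miles' holds; hull inspection 64 days ago vs limit 60 → not met
4. overdue maintenance items 1 ≤ 1 → met
5. crew without survival-suit assignment 0 ≤ 2 → met
6. life-raft servicing 40 days ago vs limit 45 → met
7. EPIRB battery test 100 days ago vs limit 90 → not met
Not met: 3 of 7

3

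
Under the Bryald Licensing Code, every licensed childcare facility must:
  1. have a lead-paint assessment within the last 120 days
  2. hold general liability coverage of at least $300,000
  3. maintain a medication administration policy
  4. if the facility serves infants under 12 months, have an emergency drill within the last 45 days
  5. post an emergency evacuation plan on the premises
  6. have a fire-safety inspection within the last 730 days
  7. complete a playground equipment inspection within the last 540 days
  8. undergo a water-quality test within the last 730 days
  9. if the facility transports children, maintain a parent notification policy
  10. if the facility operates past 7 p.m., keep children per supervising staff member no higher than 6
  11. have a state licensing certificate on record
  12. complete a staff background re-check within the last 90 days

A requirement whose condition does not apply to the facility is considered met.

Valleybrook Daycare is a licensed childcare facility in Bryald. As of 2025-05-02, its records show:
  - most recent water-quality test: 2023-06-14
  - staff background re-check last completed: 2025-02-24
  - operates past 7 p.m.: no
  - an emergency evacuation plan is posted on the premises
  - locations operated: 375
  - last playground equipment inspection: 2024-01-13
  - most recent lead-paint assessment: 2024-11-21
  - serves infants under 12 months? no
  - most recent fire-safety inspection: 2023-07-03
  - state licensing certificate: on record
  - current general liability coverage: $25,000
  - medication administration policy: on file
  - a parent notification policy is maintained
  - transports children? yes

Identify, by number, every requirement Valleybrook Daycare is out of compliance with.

1. lead-paint assessment 162 days ago vs limit 120 → not met
2. general liability coverage $25,000 < $300,000 → not met
3. medication administration policy present → met
4. condition 'serves infants under 12 months' does not hold → requirement n/a → met
5. emergency evacuation plan present → met
6. fire-safety inspection 669 days ago vs limit 730 → met
7. playground equipment inspection 475 days ago vs limit 540 → met
8. water-quality test 688 days ago vs limit 730 → met
9. condition 'transports children' holds; parent notification policy present → met
10. condition 'operates past 7 p.m.' does not hold → requirement n/a → met
11. state licensing certificate present → met
12. staff background re-check 67 days ago vs limit 90 → met
Not met: 1, 2

1, 2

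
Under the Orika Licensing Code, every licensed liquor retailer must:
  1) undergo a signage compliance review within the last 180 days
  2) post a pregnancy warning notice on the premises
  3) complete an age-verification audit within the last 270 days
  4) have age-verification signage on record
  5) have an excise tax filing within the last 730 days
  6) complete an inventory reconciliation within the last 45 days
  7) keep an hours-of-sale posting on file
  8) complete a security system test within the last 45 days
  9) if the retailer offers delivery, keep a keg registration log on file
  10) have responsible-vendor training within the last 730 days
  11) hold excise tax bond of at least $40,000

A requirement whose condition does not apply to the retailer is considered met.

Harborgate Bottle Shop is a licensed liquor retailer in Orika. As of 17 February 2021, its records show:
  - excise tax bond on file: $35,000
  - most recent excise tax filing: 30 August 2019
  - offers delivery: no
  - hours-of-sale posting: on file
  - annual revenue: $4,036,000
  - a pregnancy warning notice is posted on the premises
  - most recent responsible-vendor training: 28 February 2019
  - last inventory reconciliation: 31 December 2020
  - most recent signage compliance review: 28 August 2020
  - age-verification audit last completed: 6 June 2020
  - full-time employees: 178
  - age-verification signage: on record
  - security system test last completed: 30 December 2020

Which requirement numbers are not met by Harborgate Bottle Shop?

1. signage compliance review 173 days ago vs limit 180 → met
2. pregnancy warning notice present → met
3. age-verification audit 256 days ago vs limit 270 → met
4. age-verification signage present → met
5. excise tax filing 537 days ago vs limit 730 → met
6. inventory reconciliation 48 days ago vs limit 45 → not met
7. hours-of-sale posting present → met
8. security system test 49 days ago vs limit 45 → not met
9. condition 'offers delivery' does not hold → requirement n/a → met
10. responsible-vendor training 720 days ago vs limit 730 → met
11. excise tax bond $35,000 < $40,000 → not met
Not met: 6, 8, 11

6, 8, 11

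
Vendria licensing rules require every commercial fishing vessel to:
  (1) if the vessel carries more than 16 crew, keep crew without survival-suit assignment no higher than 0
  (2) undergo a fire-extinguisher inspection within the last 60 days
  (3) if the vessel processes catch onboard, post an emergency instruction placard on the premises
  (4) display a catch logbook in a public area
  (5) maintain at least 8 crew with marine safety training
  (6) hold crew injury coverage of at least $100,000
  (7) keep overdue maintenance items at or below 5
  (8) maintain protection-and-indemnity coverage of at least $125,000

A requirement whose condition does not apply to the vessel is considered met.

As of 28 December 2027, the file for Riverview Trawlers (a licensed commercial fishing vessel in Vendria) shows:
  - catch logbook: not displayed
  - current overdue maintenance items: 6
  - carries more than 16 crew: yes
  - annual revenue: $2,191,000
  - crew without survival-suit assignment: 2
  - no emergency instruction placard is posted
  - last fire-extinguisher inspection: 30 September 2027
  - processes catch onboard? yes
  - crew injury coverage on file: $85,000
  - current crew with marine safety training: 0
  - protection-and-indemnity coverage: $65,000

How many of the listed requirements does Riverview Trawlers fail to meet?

8

1. condition 'carries more than 16 crew' holds; crew without survival-suit assignment 2 > 0 → not met
2. fire-extinguisher inspection 89 days ago vs limit 60 → not met
3. condition 'processes catch onboard' holds; emergency instruction placard absent → not met
4. catch logbook absent → not met
5. crew with marine safety training 0 < 8 → not met
6. crew injury coverage $85,000 < $100,000 → not met
7. overdue maintenance items 6 > 5 → not met
8. protection-and-indemnity coverage $65,000 < $125,000 → not met
Not met: 8 of 8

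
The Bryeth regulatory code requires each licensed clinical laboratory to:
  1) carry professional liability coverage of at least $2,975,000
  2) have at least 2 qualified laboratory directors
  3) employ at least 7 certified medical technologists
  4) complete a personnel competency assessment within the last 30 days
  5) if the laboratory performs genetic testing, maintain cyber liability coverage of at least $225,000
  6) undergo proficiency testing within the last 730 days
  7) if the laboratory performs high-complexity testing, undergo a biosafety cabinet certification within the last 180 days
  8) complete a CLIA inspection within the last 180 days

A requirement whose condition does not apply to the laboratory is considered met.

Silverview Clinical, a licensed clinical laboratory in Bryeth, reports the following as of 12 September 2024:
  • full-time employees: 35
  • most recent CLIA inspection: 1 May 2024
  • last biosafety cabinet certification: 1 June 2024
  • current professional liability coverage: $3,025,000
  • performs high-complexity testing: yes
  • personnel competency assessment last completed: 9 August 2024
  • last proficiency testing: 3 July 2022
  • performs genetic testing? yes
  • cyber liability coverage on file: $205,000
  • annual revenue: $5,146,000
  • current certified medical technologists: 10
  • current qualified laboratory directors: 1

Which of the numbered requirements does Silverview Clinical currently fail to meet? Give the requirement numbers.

2, 4, 5, 6

1. professional liability coverage $3,025,000 ≥ $2,975,000 → met
2. qualified laboratory directors 1 < 2 → not met
3. certified medical technologists 10 ≥ 7 → met
4. personnel competency assessment 34 days ago vs limit 30 → not met
5. condition 'performs genetic testing' holds; cyber liability coverage $205,000 < $225,000 → not met
6. proficiency testing 802 days ago vs limit 730 → not met
7. condition 'performs high-complexity testing' holds; biosafety cabinet certification 103 days ago vs limit 180 → met
8. CLIA inspection 134 days ago vs limit 180 → met
Not met: 2, 4, 5, 6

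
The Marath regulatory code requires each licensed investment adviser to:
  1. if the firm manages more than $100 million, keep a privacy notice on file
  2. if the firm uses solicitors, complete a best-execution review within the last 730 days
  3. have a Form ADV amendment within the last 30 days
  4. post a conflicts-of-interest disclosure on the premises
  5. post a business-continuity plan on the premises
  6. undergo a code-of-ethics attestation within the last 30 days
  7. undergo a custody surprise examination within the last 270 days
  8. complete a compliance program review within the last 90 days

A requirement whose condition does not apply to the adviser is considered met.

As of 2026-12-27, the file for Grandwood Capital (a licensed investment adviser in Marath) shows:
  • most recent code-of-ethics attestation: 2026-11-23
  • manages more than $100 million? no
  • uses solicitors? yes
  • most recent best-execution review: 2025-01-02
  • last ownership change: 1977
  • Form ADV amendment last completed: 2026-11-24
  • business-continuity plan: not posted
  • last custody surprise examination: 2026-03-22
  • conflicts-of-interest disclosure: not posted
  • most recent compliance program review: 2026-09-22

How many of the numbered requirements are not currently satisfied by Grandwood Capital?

6

1. condition 'manages more than $100 million' does not hold → requirement n/a → met
2. condition 'uses solicitors' holds; best-execution review 724 days ago vs limit 730 → met
3. Form ADV amendment 33 days ago vs limit 30 → not met
4. conflicts-of-interest disclosure absent → not met
5. business-continuity plan absent → not met
6. code-of-ethics attestation 34 days ago vs limit 30 → not met
7. custody surprise examination 280 days ago vs limit 270 → not met
8. compliance program review 96 days ago vs limit 90 → not met
Not met: 6 of 8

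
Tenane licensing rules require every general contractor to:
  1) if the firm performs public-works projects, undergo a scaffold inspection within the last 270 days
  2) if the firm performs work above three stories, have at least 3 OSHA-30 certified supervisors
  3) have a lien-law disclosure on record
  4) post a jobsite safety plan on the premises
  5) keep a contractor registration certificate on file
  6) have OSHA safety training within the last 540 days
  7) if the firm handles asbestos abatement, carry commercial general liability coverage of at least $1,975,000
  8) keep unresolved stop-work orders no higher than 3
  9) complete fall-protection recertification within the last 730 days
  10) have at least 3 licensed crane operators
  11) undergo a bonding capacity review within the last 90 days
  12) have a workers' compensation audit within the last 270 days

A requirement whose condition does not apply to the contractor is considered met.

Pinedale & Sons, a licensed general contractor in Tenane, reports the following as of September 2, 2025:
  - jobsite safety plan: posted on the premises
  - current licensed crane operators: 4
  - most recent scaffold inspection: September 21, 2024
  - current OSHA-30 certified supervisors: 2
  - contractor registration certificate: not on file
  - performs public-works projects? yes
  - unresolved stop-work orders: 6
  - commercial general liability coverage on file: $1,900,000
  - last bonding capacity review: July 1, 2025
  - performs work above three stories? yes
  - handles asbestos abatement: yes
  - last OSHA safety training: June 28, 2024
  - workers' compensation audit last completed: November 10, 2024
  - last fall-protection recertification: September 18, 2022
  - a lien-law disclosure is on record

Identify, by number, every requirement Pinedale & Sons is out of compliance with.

1, 2, 5, 7, 8, 9, 12

1. condition 'performs public-works projects' holds; scaffold inspection 346 days ago vs limit 270 → not met
2. condition 'performs work above three stories' holds; OSHA-30 certified supervisors 2 < 3 → not met
3. lien-law disclosure present → met
4. jobsite safety plan present → met
5. contractor registration certificate absent → not met
6. OSHA safety training 431 days ago vs limit 540 → met
7. condition 'handles asbestos abatement' holds; commercial general liability coverage $1,900,000 < $1,975,000 → not met
8. unresolved stop-work orders 6 > 3 → not met
9. fall-protection recertification 1080 days ago vs limit 730 → not met
10. licensed crane operators 4 ≥ 3 → met
11. bonding capacity review 63 days ago vs limit 90 → met
12. workers' compensation audit 296 days ago vs limit 270 → not met
Not met: 1, 2, 5, 7, 8, 9, 12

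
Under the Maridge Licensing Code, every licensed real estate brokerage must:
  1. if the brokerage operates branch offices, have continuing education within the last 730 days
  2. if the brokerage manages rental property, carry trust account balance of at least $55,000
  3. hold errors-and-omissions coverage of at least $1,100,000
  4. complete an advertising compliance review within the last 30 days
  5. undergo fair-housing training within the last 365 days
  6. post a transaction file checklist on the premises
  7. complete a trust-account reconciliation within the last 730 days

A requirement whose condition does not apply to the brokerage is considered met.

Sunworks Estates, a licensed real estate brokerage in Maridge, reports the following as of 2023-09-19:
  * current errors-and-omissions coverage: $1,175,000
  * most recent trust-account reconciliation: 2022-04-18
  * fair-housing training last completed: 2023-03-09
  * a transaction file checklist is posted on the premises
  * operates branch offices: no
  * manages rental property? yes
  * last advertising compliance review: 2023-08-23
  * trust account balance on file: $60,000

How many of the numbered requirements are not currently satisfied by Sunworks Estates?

0

1. condition 'operates branch offices' does not hold → requirement n/a → met
2. condition 'manages rental property' holds; trust account balance $60,000 ≥ $55,000 → met
3. errors-and-omissions coverage $1,175,000 ≥ $1,100,000 → met
4. advertising compliance review 27 days ago vs limit 30 → met
5. fair-housing training 194 days ago vs limit 365 → met
6. transaction file checklist present → met
7. trust-account reconciliation 519 days ago vs limit 730 → met
Not met: 0 of 7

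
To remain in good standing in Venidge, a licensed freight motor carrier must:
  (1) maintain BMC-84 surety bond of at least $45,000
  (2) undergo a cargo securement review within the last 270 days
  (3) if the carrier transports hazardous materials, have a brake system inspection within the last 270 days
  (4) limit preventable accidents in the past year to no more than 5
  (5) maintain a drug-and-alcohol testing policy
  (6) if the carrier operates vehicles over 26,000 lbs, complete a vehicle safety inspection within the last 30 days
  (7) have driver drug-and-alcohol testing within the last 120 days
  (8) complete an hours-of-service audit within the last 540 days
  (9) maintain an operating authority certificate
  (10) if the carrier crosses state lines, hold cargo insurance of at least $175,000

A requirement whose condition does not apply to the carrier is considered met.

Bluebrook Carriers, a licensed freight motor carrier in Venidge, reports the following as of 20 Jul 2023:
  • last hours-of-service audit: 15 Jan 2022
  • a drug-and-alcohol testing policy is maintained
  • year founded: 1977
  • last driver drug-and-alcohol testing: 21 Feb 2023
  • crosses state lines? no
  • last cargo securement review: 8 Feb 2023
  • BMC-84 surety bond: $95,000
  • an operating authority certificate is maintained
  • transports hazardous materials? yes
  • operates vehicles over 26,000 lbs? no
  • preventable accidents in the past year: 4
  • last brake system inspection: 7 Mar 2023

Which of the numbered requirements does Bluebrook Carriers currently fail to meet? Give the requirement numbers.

7, 8

1. BMC-84 surety bond $95,000 ≥ $45,000 → met
2. cargo securement review 162 days ago vs limit 270 → met
3. condition 'transports hazardous materials' holds; brake system inspection 135 days ago vs limit 270 → met
4. preventable accidents in the past year 4 ≤ 5 → met
5. drug-and-alcohol testing policy present → met
6. condition 'operates vehicles over 26,000 lbs' does not hold → requirement n/a → met
7. driver drug-and-alcohol testing 149 days ago vs limit 120 → not met
8. hours-of-service audit 551 days ago vs limit 540 → not met
9. operating authority certificate present → met
10. condition 'crosses state lines' does not hold → requirement n/a → met
Not met: 7, 8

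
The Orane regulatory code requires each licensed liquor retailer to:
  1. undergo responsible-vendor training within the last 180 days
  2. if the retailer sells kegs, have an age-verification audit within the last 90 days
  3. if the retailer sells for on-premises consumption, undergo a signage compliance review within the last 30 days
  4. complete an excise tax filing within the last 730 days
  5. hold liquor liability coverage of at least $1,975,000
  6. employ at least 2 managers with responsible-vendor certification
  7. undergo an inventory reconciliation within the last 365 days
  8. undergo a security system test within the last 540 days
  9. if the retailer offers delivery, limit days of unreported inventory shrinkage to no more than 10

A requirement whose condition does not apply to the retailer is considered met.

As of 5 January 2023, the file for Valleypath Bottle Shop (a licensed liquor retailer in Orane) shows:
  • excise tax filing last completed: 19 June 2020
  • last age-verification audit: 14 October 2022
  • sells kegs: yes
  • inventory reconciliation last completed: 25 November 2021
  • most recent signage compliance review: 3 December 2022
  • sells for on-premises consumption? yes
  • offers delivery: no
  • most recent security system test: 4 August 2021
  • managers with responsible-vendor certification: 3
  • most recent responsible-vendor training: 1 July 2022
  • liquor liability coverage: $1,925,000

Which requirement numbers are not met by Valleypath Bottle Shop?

1. responsible-vendor training 188 days ago vs limit 180 → not met
2. condition 'sells kegs' holds; age-verification audit 83 days ago vs limit 90 → met
3. condition 'sells for on-premises consumption' holds; signage compliance review 33 days ago vs limit 30 → not met
4. excise tax filing 930 days ago vs limit 730 → not met
5. liquor liability coverage $1,925,000 < $1,975,000 → not met
6. managers with responsible-vendor certification 3 ≥ 2 → met
7. inventory reconciliation 406 days ago vs limit 365 → not met
8. security system test 519 days ago vs limit 540 → met
9. condition 'offers delivery' does not hold → requirement n/a → met
Not met: 1, 3, 4, 5, 7

1, 3, 4, 5, 7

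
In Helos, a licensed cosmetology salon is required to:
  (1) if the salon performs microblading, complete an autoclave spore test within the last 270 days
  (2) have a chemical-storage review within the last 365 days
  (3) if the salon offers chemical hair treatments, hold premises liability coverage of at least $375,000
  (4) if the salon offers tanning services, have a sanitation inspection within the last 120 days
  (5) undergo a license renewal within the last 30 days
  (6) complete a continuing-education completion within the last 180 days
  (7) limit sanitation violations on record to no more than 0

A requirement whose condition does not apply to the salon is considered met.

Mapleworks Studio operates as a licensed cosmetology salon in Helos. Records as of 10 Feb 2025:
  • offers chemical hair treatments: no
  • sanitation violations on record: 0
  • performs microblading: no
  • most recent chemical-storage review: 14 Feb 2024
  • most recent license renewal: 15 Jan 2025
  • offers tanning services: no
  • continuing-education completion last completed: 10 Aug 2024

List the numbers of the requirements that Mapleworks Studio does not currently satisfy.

6

1. condition 'performs microblading' does not hold → requirement n/a → met
2. chemical-storage review 362 days ago vs limit 365 → met
3. condition 'offers chemical hair treatments' does not hold → requirement n/a → met
4. condition 'offers tanning services' does not hold → requirement n/a → met
5. license renewal 26 days ago vs limit 30 → met
6. continuing-education completion 184 days ago vs limit 180 → not met
7. sanitation violations on record 0 ≤ 0 → met
Not met: 6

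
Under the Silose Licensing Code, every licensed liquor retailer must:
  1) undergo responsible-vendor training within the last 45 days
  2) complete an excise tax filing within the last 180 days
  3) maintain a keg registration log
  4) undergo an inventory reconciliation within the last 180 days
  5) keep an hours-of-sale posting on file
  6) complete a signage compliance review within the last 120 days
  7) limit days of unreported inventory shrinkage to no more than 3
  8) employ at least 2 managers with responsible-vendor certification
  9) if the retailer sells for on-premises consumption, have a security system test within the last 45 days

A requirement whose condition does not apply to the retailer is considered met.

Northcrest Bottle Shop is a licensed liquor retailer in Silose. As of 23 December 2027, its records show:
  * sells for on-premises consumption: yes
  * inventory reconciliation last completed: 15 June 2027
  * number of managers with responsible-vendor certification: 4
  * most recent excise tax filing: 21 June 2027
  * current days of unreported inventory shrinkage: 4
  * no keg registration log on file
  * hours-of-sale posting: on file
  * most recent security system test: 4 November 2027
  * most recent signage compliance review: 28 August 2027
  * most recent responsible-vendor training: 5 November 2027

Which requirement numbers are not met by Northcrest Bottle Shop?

1. responsible-vendor training 48 days ago vs limit 45 → not met
2. excise tax filing 185 days ago vs limit 180 → not met
3. keg registration log absent → not met
4. inventory reconciliation 191 days ago vs limit 180 → not met
5. hours-of-sale posting present → met
6. signage compliance review 117 days ago vs limit 120 → met
7. days of unreported inventory shrinkage 4 > 3 → not met
8. managers with responsible-vendor certification 4 ≥ 2 → met
9. condition 'sells for on-premises consumption' holds; security system test 49 days ago vs limit 45 → not met
Not met: 1, 2, 3, 4, 7, 9

1, 2, 3, 4, 7, 9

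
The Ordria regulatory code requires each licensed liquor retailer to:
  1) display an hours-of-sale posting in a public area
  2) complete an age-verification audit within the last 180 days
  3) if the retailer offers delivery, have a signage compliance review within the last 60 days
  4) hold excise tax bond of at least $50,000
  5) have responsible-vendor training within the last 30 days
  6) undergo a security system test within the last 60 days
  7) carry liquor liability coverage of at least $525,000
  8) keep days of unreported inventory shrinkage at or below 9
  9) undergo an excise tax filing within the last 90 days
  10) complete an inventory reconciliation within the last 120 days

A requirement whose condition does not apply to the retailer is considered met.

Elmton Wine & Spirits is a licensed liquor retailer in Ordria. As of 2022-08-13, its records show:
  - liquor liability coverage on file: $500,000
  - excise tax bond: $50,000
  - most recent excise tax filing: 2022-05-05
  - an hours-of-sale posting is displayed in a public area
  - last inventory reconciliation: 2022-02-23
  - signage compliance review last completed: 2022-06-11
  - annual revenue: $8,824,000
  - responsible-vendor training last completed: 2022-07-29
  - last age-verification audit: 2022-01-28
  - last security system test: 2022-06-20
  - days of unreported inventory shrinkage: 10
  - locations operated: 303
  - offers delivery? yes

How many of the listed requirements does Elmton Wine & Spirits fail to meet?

6

1. hours-of-sale posting present → met
2. age-verification audit 197 days ago vs limit 180 → not met
3. condition 'offers delivery' holds; signage compliance review 63 days ago vs limit 60 → not met
4. excise tax bond $50,000 ≥ $50,000 → met
5. responsible-vendor training 15 days ago vs limit 30 → met
6. security system test 54 days ago vs limit 60 → met
7. liquor liability coverage $500,000 < $525,000 → not met
8. days of unreported inventory shrinkage 10 > 9 → not met
9. excise tax filing 100 days ago vs limit 90 → not met
10. inventory reconciliation 171 days ago vs limit 120 → not met
Not met: 6 of 10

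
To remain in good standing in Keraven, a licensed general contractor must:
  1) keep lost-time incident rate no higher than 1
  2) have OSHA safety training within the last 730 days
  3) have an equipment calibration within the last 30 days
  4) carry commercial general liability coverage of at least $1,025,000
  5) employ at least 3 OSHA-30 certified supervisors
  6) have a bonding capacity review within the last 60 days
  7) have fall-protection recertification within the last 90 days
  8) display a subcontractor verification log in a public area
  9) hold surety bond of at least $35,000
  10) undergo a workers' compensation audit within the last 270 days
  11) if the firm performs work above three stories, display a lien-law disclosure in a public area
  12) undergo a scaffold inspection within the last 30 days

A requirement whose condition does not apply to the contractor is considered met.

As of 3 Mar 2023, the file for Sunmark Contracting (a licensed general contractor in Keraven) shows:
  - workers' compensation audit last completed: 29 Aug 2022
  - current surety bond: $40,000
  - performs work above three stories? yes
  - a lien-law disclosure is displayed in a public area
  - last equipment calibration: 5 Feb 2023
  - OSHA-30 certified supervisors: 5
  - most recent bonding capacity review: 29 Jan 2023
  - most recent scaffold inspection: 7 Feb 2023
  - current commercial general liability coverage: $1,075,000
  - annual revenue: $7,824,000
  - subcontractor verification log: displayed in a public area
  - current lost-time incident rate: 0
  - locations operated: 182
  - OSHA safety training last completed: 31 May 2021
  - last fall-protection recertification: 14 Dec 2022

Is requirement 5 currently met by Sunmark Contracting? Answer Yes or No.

Yes

5. OSHA-30 certified supervisors 5 ≥ 3 → met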